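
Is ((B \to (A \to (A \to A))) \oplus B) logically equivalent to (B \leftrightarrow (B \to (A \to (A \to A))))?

not equivalent

A | B | φ | ψ
- | - | - | -
0 | 0 | 1 | 0
0 | 1 | 0 | 1
1 | 0 | 1 | 0
1 | 1 | 0 | 1
The columns differ at A=0, B=0 (φ=1, ψ=0), so they are not equivalent.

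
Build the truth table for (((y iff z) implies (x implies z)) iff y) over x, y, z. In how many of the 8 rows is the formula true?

5

x  y  z  |  φ
T  T  T  |  T
T  T  F  |  T
T  F  T  |  F
T  F  F  |  T
F  T  T  |  T
F  T  F  |  T
F  F  T  |  F
F  F  F  |  F
The formula is true on 5 of the 8 rows.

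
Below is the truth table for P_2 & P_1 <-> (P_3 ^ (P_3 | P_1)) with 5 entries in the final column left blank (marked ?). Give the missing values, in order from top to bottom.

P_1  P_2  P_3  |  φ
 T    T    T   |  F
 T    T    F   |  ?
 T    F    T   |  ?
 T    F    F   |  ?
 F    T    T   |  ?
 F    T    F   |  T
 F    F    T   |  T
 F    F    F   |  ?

Row P_1=T, P_2=T, P_3=F: (P_2 & P_1) = T, (P_3 ^ (P_3 | P_1)) = T, so the formula = T.
Row P_1=T, P_2=F, P_3=T: (P_2 & P_1) = F, (P_3 ^ (P_3 | P_1)) = F, so the formula = T.
Row P_1=T, P_2=F, P_3=F: (P_2 & P_1) = F, (P_3 ^ (P_3 | P_1)) = T, so the formula = F.
Row P_1=F, P_2=T, P_3=T: (P_2 & P_1) = F, (P_3 ^ (P_3 | P_1)) = F, so the formula = T.
Row P_1=F, P_2=F, P_3=F: (P_2 & P_1) = F, (P_3 ^ (P_3 | P_1)) = F, so the formula = T.

T, T, F, T, T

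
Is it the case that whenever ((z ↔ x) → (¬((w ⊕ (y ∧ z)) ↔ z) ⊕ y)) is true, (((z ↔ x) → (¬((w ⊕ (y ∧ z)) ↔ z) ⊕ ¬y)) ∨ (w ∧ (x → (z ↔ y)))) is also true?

no

  x   |   y   |   z   |   w   ||   φ   |   ψ  
 True |  True |  True |  True || False |  True
 True |  True |  True | False ||  True | False
 True |  True | False |  True ||  True |  True
 True |  True | False | False ||  True |  True
 True | False |  True |  True || False |  True
 True | False |  True | False ||  True | False
 True | False | False |  True ||  True |  True
 True | False | False | False ||  True |  True
False |  True |  True |  True ||  True |  True
False |  True |  True | False ||  True |  True
False |  True | False |  True || False |  True
False |  True | False | False ||  True | False
False | False |  True |  True ||  True |  True
False | False |  True | False ||  True |  True
False | False | False |  True ||  True |  True
False | False | False | False || False |  True
At x=True, y=True, z=True, w=False we have φ true but ψ false, so φ does not entail ψ.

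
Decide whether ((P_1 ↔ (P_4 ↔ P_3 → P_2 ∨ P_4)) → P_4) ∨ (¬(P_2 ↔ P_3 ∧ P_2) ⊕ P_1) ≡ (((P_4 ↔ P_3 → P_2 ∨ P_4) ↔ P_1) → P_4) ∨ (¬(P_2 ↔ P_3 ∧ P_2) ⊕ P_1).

P_1  P_2  P_3  P_4  |  φ  ψ
 1    1    1    1   |  1  1
 1    1    1    0   |  1  1
 1    1    0    1   |  1  1
 1    1    0    0   |  1  1
 1    0    1    1   |  1  1
 1    0    1    0   |  1  1
 1    0    0    1   |  1  1
 1    0    0    0   |  1  1
 0    1    1    1   |  1  1
 0    1    1    0   |  0  0
 0    1    0    1   |  1  1
 0    1    0    0   |  1  1
 0    0    1    1   |  1  1
 0    0    1    0   |  1  1
 0    0    0    1   |  1  1
 0    0    0    0   |  0  0
The columns for φ and ψ agree on every row, so they are logically equivalent.

equivalent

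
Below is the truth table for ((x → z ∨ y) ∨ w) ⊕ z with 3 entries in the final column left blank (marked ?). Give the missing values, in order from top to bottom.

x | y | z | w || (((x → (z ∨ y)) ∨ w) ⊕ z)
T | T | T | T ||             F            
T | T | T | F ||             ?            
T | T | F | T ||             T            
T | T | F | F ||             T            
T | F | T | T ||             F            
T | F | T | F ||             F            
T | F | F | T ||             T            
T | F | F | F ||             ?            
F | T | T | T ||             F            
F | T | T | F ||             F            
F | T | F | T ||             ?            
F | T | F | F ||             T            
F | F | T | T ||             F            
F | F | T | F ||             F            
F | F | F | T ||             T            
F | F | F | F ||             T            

F, F, T

Row x=T, y=T, z=T, w=F: ((x → z ∨ y) ∨ w) = T, so (((x → (z ∨ y)) ∨ w) ⊕ z) = F.
Row x=T, y=F, z=F, w=F: ((x → z ∨ y) ∨ w) = F, so (((x → (z ∨ y)) ∨ w) ⊕ z) = F.
Row x=F, y=T, z=F, w=T: ((x → z ∨ y) ∨ w) = T, so (((x → (z ∨ y)) ∨ w) ⊕ z) = T.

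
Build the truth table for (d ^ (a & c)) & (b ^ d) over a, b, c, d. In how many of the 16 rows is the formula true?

a  b  c  d  |  ((d ^ (a & c)) & (b ^ d))
F  F  F  F  |              F            
F  F  F  T  |              T            
F  F  T  F  |              F            
F  F  T  T  |              T            
F  T  F  F  |              F            
F  T  F  T  |              F            
F  T  T  F  |              F            
F  T  T  T  |              F            
T  F  F  F  |              F            
T  F  F  T  |              T            
T  F  T  F  |              F            
T  F  T  T  |              F            
T  T  F  F  |              F            
T  T  F  T  |              F            
T  T  T  F  |              T            
T  T  T  T  |              F            
The formula is true on 4 of the 16 rows.

4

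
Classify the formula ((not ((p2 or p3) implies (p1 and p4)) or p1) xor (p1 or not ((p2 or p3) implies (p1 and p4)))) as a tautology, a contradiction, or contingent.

  p1     p2     p3     p4   |  (p2 or p3)  (p1 and p4)    φ  
 True   True   True   True  |     True         True     False
 True   True   True  False  |     True        False     False
 True   True  False   True  |     True         True     False
 True   True  False  False  |     True        False     False
 True  False   True   True  |     True         True     False
 True  False   True  False  |     True        False     False
 True  False  False   True  |    False         True     False
 True  False  False  False  |    False        False     False
False   True   True   True  |     True        False     False
False   True   True  False  |     True        False     False
False   True  False   True  |     True        False     False
False   True  False  False  |     True        False     False
False  False   True   True  |     True        False     False
False  False   True  False  |     True        False     False
False  False  False   True  |    False        False     False
False  False  False  False  |    False        False     False
Every row is False, so the formula is a contradiction.

contradiction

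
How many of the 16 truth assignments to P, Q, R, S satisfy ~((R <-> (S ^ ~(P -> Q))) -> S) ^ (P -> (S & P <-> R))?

10

P | Q | R | S || (P -> Q) | ~(P -> Q) | (S ^ ~(P -> Q)) | (R <-> (S ^ ~(P -> Q))) | (S & P) | ((S & P) <-> R) | (P -> ((S & P) <-> R)) | φ
0 | 0 | 0 | 0 ||    1     |     0     |        0        |            1            |    0    |        1        |           1            | 0
0 | 0 | 0 | 1 ||    1     |     0     |        1        |            0            |    0    |        1        |           1            | 1
0 | 0 | 1 | 0 ||    1     |     0     |        0        |            0            |    0    |        0        |           1            | 1
0 | 0 | 1 | 1 ||    1     |     0     |        1        |            1            |    0    |        0        |           1            | 1
0 | 1 | 0 | 0 ||    1     |     0     |        0        |            1            |    0    |        1        |           1            | 0
0 | 1 | 0 | 1 ||    1     |     0     |        1        |            0            |    0    |        1        |           1            | 1
0 | 1 | 1 | 0 ||    1     |     0     |        0        |            0            |    0    |        0        |           1            | 1
0 | 1 | 1 | 1 ||    1     |     0     |        1        |            1            |    0    |        0        |           1            | 1
1 | 0 | 0 | 0 ||    0     |     1     |        1        |            0            |    0    |        1        |           1            | 1
1 | 0 | 0 | 1 ||    0     |     1     |        0        |            1            |    1    |        0        |           0            | 0
1 | 0 | 1 | 0 ||    0     |     1     |        1        |            1            |    0    |        0        |           0            | 1
1 | 0 | 1 | 1 ||    0     |     1     |        0        |            0            |    1    |        1        |           1            | 1
1 | 1 | 0 | 0 ||    1     |     0     |        0        |            1            |    0    |        1        |           1            | 0
1 | 1 | 0 | 1 ||    1     |     0     |        1        |            0            |    1    |        0        |           0            | 0
1 | 1 | 1 | 0 ||    1     |     0     |        0        |            0            |    0    |        0        |           0            | 0
1 | 1 | 1 | 1 ||    1     |     0     |        1        |            1            |    1    |        1        |           1            | 1
The formula is true on 10 of the 16 rows.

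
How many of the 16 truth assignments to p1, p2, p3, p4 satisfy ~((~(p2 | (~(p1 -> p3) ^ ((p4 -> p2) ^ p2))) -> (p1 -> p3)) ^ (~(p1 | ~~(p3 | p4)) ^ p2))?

p1 | p2 | p3 | p4 || φ
1  | 1  | 1  | 1  || 1
1  | 1  | 1  | 0  || 1
1  | 1  | 0  | 1  || 1
1  | 1  | 0  | 0  || 1
1  | 0  | 1  | 1  || 0
1  | 0  | 1  | 0  || 0
1  | 0  | 0  | 1  || 0
1  | 0  | 0  | 0  || 1
0  | 1  | 1  | 1  || 1
0  | 1  | 1  | 0  || 1
0  | 1  | 0  | 1  || 1
0  | 1  | 0  | 0  || 0
0  | 0  | 1  | 1  || 0
0  | 0  | 1  | 0  || 0
0  | 0  | 0  | 1  || 0
0  | 0  | 0  | 0  || 1
The formula is true on 9 of the 16 rows.

9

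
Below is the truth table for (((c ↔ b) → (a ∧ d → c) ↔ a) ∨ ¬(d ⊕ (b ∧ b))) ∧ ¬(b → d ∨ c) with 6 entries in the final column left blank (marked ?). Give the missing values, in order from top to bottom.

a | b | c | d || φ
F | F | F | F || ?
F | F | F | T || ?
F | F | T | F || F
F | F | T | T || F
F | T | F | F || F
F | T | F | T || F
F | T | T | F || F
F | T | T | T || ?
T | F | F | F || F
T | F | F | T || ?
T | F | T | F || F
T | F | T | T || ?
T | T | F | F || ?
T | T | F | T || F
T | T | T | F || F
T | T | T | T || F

F, F, F, F, F, T

Row a=F, b=F, c=F, d=F: (((c ↔ b) → (a ∧ d → c) ↔ a) ∨ ¬(d ⊕ (b ∧ b))) = T, ¬(b → d ∨ c) = F, so the formula = F.
Row a=F, b=F, c=F, d=T: (((c ↔ b) → (a ∧ d → c) ↔ a) ∨ ¬(d ⊕ (b ∧ b))) = F, ¬(b → d ∨ c) = F, so the formula = F.
Row a=F, b=T, c=T, d=T: (((c ↔ b) → (a ∧ d → c) ↔ a) ∨ ¬(d ⊕ (b ∧ b))) = T, ¬(b → d ∨ c) = F, so the formula = F.
Row a=T, b=F, c=F, d=T: (((c ↔ b) → (a ∧ d → c) ↔ a) ∨ ¬(d ⊕ (b ∧ b))) = F, ¬(b → d ∨ c) = F, so the formula = F.
Row a=T, b=F, c=T, d=T: (((c ↔ b) → (a ∧ d → c) ↔ a) ∨ ¬(d ⊕ (b ∧ b))) = T, ¬(b → d ∨ c) = F, so the formula = F.
Row a=T, b=T, c=F, d=F: (((c ↔ b) → (a ∧ d → c) ↔ a) ∨ ¬(d ⊕ (b ∧ b))) = T, ¬(b → d ∨ c) = T, so the formula = T.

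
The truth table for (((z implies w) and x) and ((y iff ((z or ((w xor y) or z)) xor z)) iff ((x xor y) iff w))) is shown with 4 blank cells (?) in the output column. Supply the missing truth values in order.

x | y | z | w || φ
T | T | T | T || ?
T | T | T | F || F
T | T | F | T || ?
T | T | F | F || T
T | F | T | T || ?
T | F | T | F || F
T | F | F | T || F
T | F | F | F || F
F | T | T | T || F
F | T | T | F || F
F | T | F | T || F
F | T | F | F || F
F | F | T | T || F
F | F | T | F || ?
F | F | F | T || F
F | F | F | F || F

Row x=T, y=T, z=T, w=T: ((z implies w) and x) = T, ((y iff ((z or ((w xor y) or z)) xor z)) iff ((x xor y) iff w)) = T, so the formula = T.
Row x=T, y=T, z=F, w=T: ((z implies w) and x) = T, ((y iff ((z or ((w xor y) or z)) xor z)) iff ((x xor y) iff w)) = T, so the formula = T.
Row x=T, y=F, z=T, w=T: ((z implies w) and x) = T, ((y iff ((z or ((w xor y) or z)) xor z)) iff ((x xor y) iff w)) = T, so the formula = T.
Row x=F, y=F, z=T, w=F: ((z implies w) and x) = F, ((y iff ((z or ((w xor y) or z)) xor z)) iff ((x xor y) iff w)) = T, so the formula = F.

T, T, T, F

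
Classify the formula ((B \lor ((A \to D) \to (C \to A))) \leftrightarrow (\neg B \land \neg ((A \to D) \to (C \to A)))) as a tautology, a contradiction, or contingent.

contradiction

A | B | C | D | φ
- | - | - | - | -
T | T | T | T | F
T | T | T | F | F
T | T | F | T | F
T | T | F | F | F
T | F | T | T | F
T | F | T | F | F
T | F | F | T | F
T | F | F | F | F
F | T | T | T | F
F | T | T | F | F
F | T | F | T | F
F | T | F | F | F
F | F | T | T | F
F | F | T | F | F
F | F | F | T | F
F | F | F | F | F
Every row is F, so the formula is a contradiction.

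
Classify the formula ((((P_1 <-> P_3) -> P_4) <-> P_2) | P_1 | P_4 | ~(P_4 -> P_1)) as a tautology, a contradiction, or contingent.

contingent

P_1 | P_2 | P_3 | P_4 | (P_1 <-> P_3) | ((P_1 <-> P_3) -> P_4) | (P_4 -> P_1) | ~(P_4 -> P_1) | φ
--- | --- | --- | --- | ------------- | ---------------------- | ------------ | ------------- | -
 T  |  T  |  T  |  T  |       T       |           T            |      T       |       F       | T
 T  |  T  |  T  |  F  |       T       |           F            |      T       |       F       | T
 T  |  T  |  F  |  T  |       F       |           T            |      T       |       F       | T
 T  |  T  |  F  |  F  |       F       |           T            |      T       |       F       | T
 T  |  F  |  T  |  T  |       T       |           T            |      T       |       F       | T
 T  |  F  |  T  |  F  |       T       |           F            |      T       |       F       | T
 T  |  F  |  F  |  T  |       F       |           T            |      T       |       F       | T
 T  |  F  |  F  |  F  |       F       |           T            |      T       |       F       | T
 F  |  T  |  T  |  T  |       F       |           T            |      F       |       T       | T
 F  |  T  |  T  |  F  |       F       |           T            |      T       |       F       | T
 F  |  T  |  F  |  T  |       T       |           T            |      F       |       T       | T
 F  |  T  |  F  |  F  |       T       |           F            |      T       |       F       | F
 F  |  F  |  T  |  T  |       F       |           T            |      F       |       T       | T
 F  |  F  |  T  |  F  |       F       |           T            |      T       |       F       | F
 F  |  F  |  F  |  T  |       T       |           T            |      F       |       T       | T
 F  |  F  |  F  |  F  |       T       |           F            |      T       |       F       | T
14 of 16 rows are T, so the formula is contingent.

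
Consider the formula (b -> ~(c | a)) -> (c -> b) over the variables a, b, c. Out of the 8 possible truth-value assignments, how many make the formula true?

6

a  b  c     (c | a)  ~(c | a)  (b -> ~(c | a))  (c -> b)  ((b -> ~(c | a)) -> (c -> b))
1  1  1        1        0             0            1                    1              
1  1  0        1        0             0            1                    1              
1  0  1        1        0             1            0                    0              
1  0  0        1        0             1            1                    1              
0  1  1        1        0             0            1                    1              
0  1  0        0        1             1            1                    1              
0  0  1        1        0             1            0                    0              
0  0  0        0        1             1            1                    1              
The formula is true on 6 of the 8 rows.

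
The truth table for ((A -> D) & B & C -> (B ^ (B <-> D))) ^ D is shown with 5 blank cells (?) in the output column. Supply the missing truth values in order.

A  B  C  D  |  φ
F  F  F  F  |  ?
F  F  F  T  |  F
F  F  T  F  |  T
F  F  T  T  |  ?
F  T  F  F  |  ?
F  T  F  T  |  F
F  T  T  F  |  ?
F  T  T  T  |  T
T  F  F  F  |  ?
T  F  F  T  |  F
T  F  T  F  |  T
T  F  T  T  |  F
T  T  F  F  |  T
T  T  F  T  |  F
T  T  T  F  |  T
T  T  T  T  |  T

Row A=F, B=F, C=F, D=F: ((A -> D) & B & C -> (B ^ (B <-> D))) = T, so the formula = T.
Row A=F, B=F, C=T, D=T: ((A -> D) & B & C -> (B ^ (B <-> D))) = T, so the formula = F.
Row A=F, B=T, C=F, D=F: ((A -> D) & B & C -> (B ^ (B <-> D))) = T, so the formula = T.
Row A=F, B=T, C=T, D=F: ((A -> D) & B & C -> (B ^ (B <-> D))) = T, so the formula = T.
Row A=T, B=F, C=F, D=F: ((A -> D) & B & C -> (B ^ (B <-> D))) = T, so the formula = T.

T, F, T, T, T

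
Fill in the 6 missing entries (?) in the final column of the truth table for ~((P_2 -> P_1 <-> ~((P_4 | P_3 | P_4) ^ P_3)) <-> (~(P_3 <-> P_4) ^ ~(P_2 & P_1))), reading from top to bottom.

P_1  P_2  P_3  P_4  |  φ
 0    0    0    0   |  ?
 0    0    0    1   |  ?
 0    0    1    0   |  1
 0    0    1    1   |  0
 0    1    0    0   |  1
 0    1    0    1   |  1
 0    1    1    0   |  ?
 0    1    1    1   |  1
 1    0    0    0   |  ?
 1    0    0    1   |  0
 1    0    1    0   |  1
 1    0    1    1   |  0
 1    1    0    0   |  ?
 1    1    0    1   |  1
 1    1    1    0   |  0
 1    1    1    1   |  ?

0, 0, 0, 0, 1, 1

Row P_1=0, P_2=0, P_3=0, P_4=0: (P_2 -> P_1 <-> ~((P_4 | P_3 | P_4) ^ P_3)) = 1, (~(P_3 <-> P_4) ^ ~(P_2 & P_1)) = 1, ((P_2 -> P_1 <-> ~((P_4 | P_3 | P_4) ^ P_3)) <-> (~(P_3 <-> P_4) ^ ~(P_2 & P_1))) = 1, so the formula = 0.
Row P_1=0, P_2=0, P_3=0, P_4=1: (P_2 -> P_1 <-> ~((P_4 | P_3 | P_4) ^ P_3)) = 0, (~(P_3 <-> P_4) ^ ~(P_2 & P_1)) = 0, ((P_2 -> P_1 <-> ~((P_4 | P_3 | P_4) ^ P_3)) <-> (~(P_3 <-> P_4) ^ ~(P_2 & P_1))) = 1, so the formula = 0.
Row P_1=0, P_2=1, P_3=1, P_4=0: (P_2 -> P_1 <-> ~((P_4 | P_3 | P_4) ^ P_3)) = 0, (~(P_3 <-> P_4) ^ ~(P_2 & P_1)) = 0, ((P_2 -> P_1 <-> ~((P_4 | P_3 | P_4) ^ P_3)) <-> (~(P_3 <-> P_4) ^ ~(P_2 & P_1))) = 1, so the formula = 0.
Row P_1=1, P_2=0, P_3=0, P_4=0: (P_2 -> P_1 <-> ~((P_4 | P_3 | P_4) ^ P_3)) = 1, (~(P_3 <-> P_4) ^ ~(P_2 & P_1)) = 1, ((P_2 -> P_1 <-> ~((P_4 | P_3 | P_4) ^ P_3)) <-> (~(P_3 <-> P_4) ^ ~(P_2 & P_1))) = 1, so the formula = 0.
Row P_1=1, P_2=1, P_3=0, P_4=0: (P_2 -> P_1 <-> ~((P_4 | P_3 | P_4) ^ P_3)) = 1, (~(P_3 <-> P_4) ^ ~(P_2 & P_1)) = 0, ((P_2 -> P_1 <-> ~((P_4 | P_3 | P_4) ^ P_3)) <-> (~(P_3 <-> P_4) ^ ~(P_2 & P_1))) = 0, so the formula = 1.
Row P_1=1, P_2=1, P_3=1, P_4=1: (P_2 -> P_1 <-> ~((P_4 | P_3 | P_4) ^ P_3)) = 1, (~(P_3 <-> P_4) ^ ~(P_2 & P_1)) = 0, ((P_2 -> P_1 <-> ~((P_4 | P_3 | P_4) ^ P_3)) <-> (~(P_3 <-> P_4) ^ ~(P_2 & P_1))) = 0, so the formula = 1.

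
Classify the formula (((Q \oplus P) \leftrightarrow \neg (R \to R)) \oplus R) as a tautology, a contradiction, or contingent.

P  Q  R  |  φ
T  T  T  |  F
T  T  F  |  T
T  F  T  |  T
T  F  F  |  F
F  T  T  |  T
F  T  F  |  F
F  F  T  |  F
F  F  F  |  T
4 of 8 rows are T, so the formula is contingent.

contingent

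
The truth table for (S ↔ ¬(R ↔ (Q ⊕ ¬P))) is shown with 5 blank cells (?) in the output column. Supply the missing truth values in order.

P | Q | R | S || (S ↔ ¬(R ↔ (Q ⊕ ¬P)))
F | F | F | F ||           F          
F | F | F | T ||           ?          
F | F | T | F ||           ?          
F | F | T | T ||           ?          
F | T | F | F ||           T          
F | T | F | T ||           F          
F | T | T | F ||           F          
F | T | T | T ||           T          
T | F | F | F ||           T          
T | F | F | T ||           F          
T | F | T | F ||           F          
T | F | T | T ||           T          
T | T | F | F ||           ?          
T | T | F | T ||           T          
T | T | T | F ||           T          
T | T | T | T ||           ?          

Row P=F, Q=F, R=F, S=T: ¬(R ↔ (Q ⊕ ¬P)) = T, so (S ↔ ¬(R ↔ (Q ⊕ ¬P))) = T.
Row P=F, Q=F, R=T, S=F: ¬(R ↔ (Q ⊕ ¬P)) = F, so (S ↔ ¬(R ↔ (Q ⊕ ¬P))) = T.
Row P=F, Q=F, R=T, S=T: ¬(R ↔ (Q ⊕ ¬P)) = F, so (S ↔ ¬(R ↔ (Q ⊕ ¬P))) = F.
Row P=T, Q=T, R=F, S=F: ¬(R ↔ (Q ⊕ ¬P)) = T, so (S ↔ ¬(R ↔ (Q ⊕ ¬P))) = F.
Row P=T, Q=T, R=T, S=T: ¬(R ↔ (Q ⊕ ¬P)) = F, so (S ↔ ¬(R ↔ (Q ⊕ ¬P))) = F.

T, T, F, F, F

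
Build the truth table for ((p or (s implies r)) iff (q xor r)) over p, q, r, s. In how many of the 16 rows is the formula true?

p | q | r | s | (s implies r) | (p or (s implies r)) | (q xor r) | φ
- | - | - | - | ------------- | -------------------- | --------- | -
1 | 1 | 1 | 1 |       1       |          1           |     0     | 0
1 | 1 | 1 | 0 |       1       |          1           |     0     | 0
1 | 1 | 0 | 1 |       0       |          1           |     1     | 1
1 | 1 | 0 | 0 |       1       |          1           |     1     | 1
1 | 0 | 1 | 1 |       1       |          1           |     1     | 1
1 | 0 | 1 | 0 |       1       |          1           |     1     | 1
1 | 0 | 0 | 1 |       0       |          1           |     0     | 0
1 | 0 | 0 | 0 |       1       |          1           |     0     | 0
0 | 1 | 1 | 1 |       1       |          1           |     0     | 0
0 | 1 | 1 | 0 |       1       |          1           |     0     | 0
0 | 1 | 0 | 1 |       0       |          0           |     1     | 0
0 | 1 | 0 | 0 |       1       |          1           |     1     | 1
0 | 0 | 1 | 1 |       1       |          1           |     1     | 1
0 | 0 | 1 | 0 |       1       |          1           |     1     | 1
0 | 0 | 0 | 1 |       0       |          0           |     0     | 1
0 | 0 | 0 | 0 |       1       |          1           |     0     | 0
The formula is true on 8 of the 16 rows.

8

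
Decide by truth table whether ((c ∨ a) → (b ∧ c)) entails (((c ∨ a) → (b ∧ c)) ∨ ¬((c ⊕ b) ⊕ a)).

yes

a | b | c || φ | ψ
T | T | T || T | T
T | T | F || F | T
T | F | T || F | T
T | F | F || F | F
F | T | T || T | T
F | T | F || T | T
F | F | T || F | F
F | F | F || T | T
In every row where φ is true, ψ is also true, so φ ⊨ ψ.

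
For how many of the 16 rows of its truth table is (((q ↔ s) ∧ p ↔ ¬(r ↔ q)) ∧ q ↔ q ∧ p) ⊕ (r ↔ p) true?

6

p | q | r | s || φ
1 | 1 | 1 | 1 || 1
1 | 1 | 1 | 0 || 0
1 | 1 | 0 | 1 || 1
1 | 1 | 0 | 0 || 0
1 | 0 | 1 | 1 || 0
1 | 0 | 1 | 0 || 0
1 | 0 | 0 | 1 || 1
1 | 0 | 0 | 0 || 1
0 | 1 | 1 | 1 || 0
0 | 1 | 1 | 0 || 0
0 | 1 | 0 | 1 || 0
0 | 1 | 0 | 0 || 0
0 | 0 | 1 | 1 || 1
0 | 0 | 1 | 0 || 1
0 | 0 | 0 | 1 || 0
0 | 0 | 0 | 0 || 0
The formula is true on 6 of the 16 rows.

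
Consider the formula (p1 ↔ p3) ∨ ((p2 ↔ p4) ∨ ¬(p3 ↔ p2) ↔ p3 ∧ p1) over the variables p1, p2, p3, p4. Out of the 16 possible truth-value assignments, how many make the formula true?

  p1  |   p2  |   p3  |   p4  | (p1 ↔ p3) | (p2 ↔ p4) | (p3 ↔ p2) | ¬(p3 ↔ p2) | ((p2 ↔ p4) ∨ ¬(p3 ↔ p2)) | (p3 ∧ p1) |   φ  
----- | ----- | ----- | ----- | --------- | --------- | --------- | ---------- | ------------------------ | --------- | -----
False | False | False | False |    True   |    True   |    True   |   False    |           True           |   False   |  True
False | False | False |  True |    True   |   False   |    True   |   False    |          False           |   False   |  True
False | False |  True | False |   False   |    True   |   False   |    True    |           True           |   False   | False
False | False |  True |  True |   False   |   False   |   False   |    True    |           True           |   False   | False
False |  True | False | False |    True   |   False   |   False   |    True    |           True           |   False   |  True
False |  True | False |  True |    True   |    True   |   False   |    True    |           True           |   False   |  True
False |  True |  True | False |   False   |   False   |    True   |   False    |          False           |   False   |  True
False |  True |  True |  True |   False   |    True   |    True   |   False    |           True           |   False   | False
 True | False | False | False |   False   |    True   |    True   |   False    |           True           |   False   | False
 True | False | False |  True |   False   |   False   |    True   |   False    |          False           |   False   |  True
 True | False |  True | False |    True   |    True   |   False   |    True    |           True           |    True   |  True
 True | False |  True |  True |    True   |   False   |   False   |    True    |           True           |    True   |  True
 True |  True | False | False |   False   |   False   |   False   |    True    |           True           |   False   | False
 True |  True | False |  True |   False   |    True   |   False   |    True    |           True           |   False   | False
 True |  True |  True | False |    True   |   False   |    True   |   False    |          False           |    True   |  True
 True |  True |  True |  True |    True   |    True   |    True   |   False    |           True           |    True   |  True
The formula is true on 10 of the 16 rows.

10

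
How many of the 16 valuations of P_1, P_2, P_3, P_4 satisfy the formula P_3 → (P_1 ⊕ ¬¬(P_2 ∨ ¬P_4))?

12

P_1 | P_2 | P_3 | P_4 | ¬P_4 | (P_2 ∨ ¬P_4) | ¬(P_2 ∨ ¬P_4) | ¬¬(P_2 ∨ ¬P_4) | (P_1 ⊕ ¬¬(P_2 ∨ ¬P_4)) | (P_3 → (P_1 ⊕ ¬¬(P_2 ∨ ¬P_4)))
--- | --- | --- | --- | ---- | ------------ | ------------- | -------------- | ---------------------- | ------------------------------
 T  |  T  |  T  |  T  |  F   |      T       |       F       |       T        |           F            |               F               
 T  |  T  |  T  |  F  |  T   |      T       |       F       |       T        |           F            |               F               
 T  |  T  |  F  |  T  |  F   |      T       |       F       |       T        |           F            |               T               
 T  |  T  |  F  |  F  |  T   |      T       |       F       |       T        |           F            |               T               
 T  |  F  |  T  |  T  |  F   |      F       |       T       |       F        |           T            |               T               
 T  |  F  |  T  |  F  |  T   |      T       |       F       |       T        |           F            |               F               
 T  |  F  |  F  |  T  |  F   |      F       |       T       |       F        |           T            |               T               
 T  |  F  |  F  |  F  |  T   |      T       |       F       |       T        |           F            |               T               
 F  |  T  |  T  |  T  |  F   |      T       |       F       |       T        |           T            |               T               
 F  |  T  |  T  |  F  |  T   |      T       |       F       |       T        |           T            |               T               
 F  |  T  |  F  |  T  |  F   |      T       |       F       |       T        |           T            |               T               
 F  |  T  |  F  |  F  |  T   |      T       |       F       |       T        |           T            |               T               
 F  |  F  |  T  |  T  |  F   |      F       |       T       |       F        |           F            |               F               
 F  |  F  |  T  |  F  |  T   |      T       |       F       |       T        |           T            |               T               
 F  |  F  |  F  |  T  |  F   |      F       |       T       |       F        |           F            |               T               
 F  |  F  |  F  |  F  |  T   |      T       |       F       |       T        |           T            |               T               
The formula is true on 12 of the 16 rows.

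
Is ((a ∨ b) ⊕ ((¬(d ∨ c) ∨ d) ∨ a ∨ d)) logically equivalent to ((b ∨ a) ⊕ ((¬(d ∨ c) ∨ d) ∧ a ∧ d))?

not equivalent

a | b | c | d || φ | ψ
1 | 1 | 1 | 1 || 0 | 0
1 | 1 | 1 | 0 || 0 | 1
1 | 1 | 0 | 1 || 0 | 0
1 | 1 | 0 | 0 || 0 | 1
1 | 0 | 1 | 1 || 0 | 0
1 | 0 | 1 | 0 || 0 | 1
1 | 0 | 0 | 1 || 0 | 0
1 | 0 | 0 | 0 || 0 | 1
0 | 1 | 1 | 1 || 0 | 1
0 | 1 | 1 | 0 || 1 | 1
0 | 1 | 0 | 1 || 0 | 1
0 | 1 | 0 | 0 || 0 | 1
0 | 0 | 1 | 1 || 1 | 0
0 | 0 | 1 | 0 || 0 | 0
0 | 0 | 0 | 1 || 1 | 0
0 | 0 | 0 | 0 || 1 | 0
The columns differ at a=1, b=1, c=1, d=0 (φ=0, ψ=1), so they are not equivalent.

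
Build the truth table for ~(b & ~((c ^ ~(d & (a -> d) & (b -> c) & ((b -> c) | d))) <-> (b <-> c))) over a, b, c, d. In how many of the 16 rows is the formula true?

10

a  b  c  d  |  φ
T  T  T  T  |  T
T  T  T  F  |  F
T  T  F  T  |  F
T  T  F  F  |  F
T  F  T  T  |  T
T  F  T  F  |  T
T  F  F  T  |  T
T  F  F  F  |  T
F  T  T  T  |  T
F  T  T  F  |  F
F  T  F  T  |  F
F  T  F  F  |  F
F  F  T  T  |  T
F  F  T  F  |  T
F  F  F  T  |  T
F  F  F  F  |  T
The formula is true on 10 of the 16 rows.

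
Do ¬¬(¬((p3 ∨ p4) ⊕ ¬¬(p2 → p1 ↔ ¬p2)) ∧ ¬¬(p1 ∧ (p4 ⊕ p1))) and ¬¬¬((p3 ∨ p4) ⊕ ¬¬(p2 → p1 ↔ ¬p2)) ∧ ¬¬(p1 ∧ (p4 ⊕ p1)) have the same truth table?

equivalent

p1  p2  p3  p4  |  φ  ψ
F   F   F   F   |  F  F
F   F   F   T   |  F  F
F   F   T   F   |  F  F
F   F   T   T   |  F  F
F   T   F   F   |  F  F
F   T   F   T   |  F  F
F   T   T   F   |  F  F
F   T   T   T   |  F  F
T   F   F   F   |  F  F
T   F   F   T   |  F  F
T   F   T   F   |  T  T
T   F   T   T   |  F  F
T   T   F   F   |  T  T
T   T   F   T   |  F  F
T   T   T   F   |  F  F
T   T   T   T   |  F  F
The columns for φ and ψ agree on every row, so they are logically equivalent.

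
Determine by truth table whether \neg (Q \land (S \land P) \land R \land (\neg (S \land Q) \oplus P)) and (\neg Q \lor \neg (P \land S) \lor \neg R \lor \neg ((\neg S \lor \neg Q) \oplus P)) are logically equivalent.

equivalent

P | Q | R | S || φ | ψ
1 | 1 | 1 | 1 || 0 | 0
1 | 1 | 1 | 0 || 1 | 1
1 | 1 | 0 | 1 || 1 | 1
1 | 1 | 0 | 0 || 1 | 1
1 | 0 | 1 | 1 || 1 | 1
1 | 0 | 1 | 0 || 1 | 1
1 | 0 | 0 | 1 || 1 | 1
1 | 0 | 0 | 0 || 1 | 1
0 | 1 | 1 | 1 || 1 | 1
0 | 1 | 1 | 0 || 1 | 1
0 | 1 | 0 | 1 || 1 | 1
0 | 1 | 0 | 0 || 1 | 1
0 | 0 | 1 | 1 || 1 | 1
0 | 0 | 1 | 0 || 1 | 1
0 | 0 | 0 | 1 || 1 | 1
0 | 0 | 0 | 0 || 1 | 1
The columns for φ and ψ agree on every row, so they are logically equivalent.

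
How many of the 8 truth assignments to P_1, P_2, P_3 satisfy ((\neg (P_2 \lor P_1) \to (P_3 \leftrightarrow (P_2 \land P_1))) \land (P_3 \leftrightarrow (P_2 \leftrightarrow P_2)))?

3

P_1 | P_2 | P_3 | (P_2 \lor P_1) | \neg (P_2 \lor P_1) | (P_2 \land P_1) | (P_2 \leftrightarrow P_2) | φ
--- | --- | --- | -------------- | ------------------- | --------------- | ------------------------- | -
 T  |  T  |  T  |       T        |          F          |        T        |             T             | T
 T  |  T  |  F  |       T        |          F          |        T        |             T             | F
 T  |  F  |  T  |       T        |          F          |        F        |             T             | T
 T  |  F  |  F  |       T        |          F          |        F        |             T             | F
 F  |  T  |  T  |       T        |          F          |        F        |             T             | T
 F  |  T  |  F  |       T        |          F          |        F        |             T             | F
 F  |  F  |  T  |       F        |          T          |        F        |             T             | F
 F  |  F  |  F  |       F        |          T          |        F        |             T             | F
The formula is true on 3 of the 8 rows.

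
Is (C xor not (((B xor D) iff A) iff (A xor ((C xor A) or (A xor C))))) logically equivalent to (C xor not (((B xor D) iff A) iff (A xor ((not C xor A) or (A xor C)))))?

  A      B      C      D    |    φ      ψ  
 True   True   True   True  |  False   True
 True   True   True  False  |   True  False
 True   True  False   True  |  False  False
 True   True  False  False  |   True   True
 True  False   True   True  |   True  False
 True  False   True  False  |  False   True
 True  False  False   True  |   True   True
 True  False  False  False  |  False  False
False   True   True   True  |   True   True
False   True   True  False  |  False  False
False   True  False   True  |   True  False
False   True  False  False  |  False   True
False  False   True   True  |  False  False
False  False   True  False  |   True   True
False  False  False   True  |  False   True
False  False  False  False  |   True  False
The columns differ at A=True, B=True, C=True, D=True (φ=False, ψ=True), so they are not equivalent.

not equivalent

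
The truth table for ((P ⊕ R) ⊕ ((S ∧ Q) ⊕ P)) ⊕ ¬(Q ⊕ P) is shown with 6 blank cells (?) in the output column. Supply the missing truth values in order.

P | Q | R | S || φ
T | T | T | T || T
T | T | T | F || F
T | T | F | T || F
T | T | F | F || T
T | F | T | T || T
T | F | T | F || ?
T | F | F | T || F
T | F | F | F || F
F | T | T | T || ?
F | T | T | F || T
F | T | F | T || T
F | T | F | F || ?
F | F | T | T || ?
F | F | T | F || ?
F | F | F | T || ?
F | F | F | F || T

T, F, F, F, F, T

Row P=T, Q=F, R=T, S=F: ((P ⊕ R) ⊕ ((S ∧ Q) ⊕ P)) = T, ¬(Q ⊕ P) = F, so the formula = T.
Row P=F, Q=T, R=T, S=T: ((P ⊕ R) ⊕ ((S ∧ Q) ⊕ P)) = F, ¬(Q ⊕ P) = F, so the formula = F.
Row P=F, Q=T, R=F, S=F: ((P ⊕ R) ⊕ ((S ∧ Q) ⊕ P)) = F, ¬(Q ⊕ P) = F, so the formula = F.
Row P=F, Q=F, R=T, S=T: ((P ⊕ R) ⊕ ((S ∧ Q) ⊕ P)) = T, ¬(Q ⊕ P) = T, so the formula = F.
Row P=F, Q=F, R=T, S=F: ((P ⊕ R) ⊕ ((S ∧ Q) ⊕ P)) = T, ¬(Q ⊕ P) = T, so the formula = F.
Row P=F, Q=F, R=F, S=T: ((P ⊕ R) ⊕ ((S ∧ Q) ⊕ P)) = F, ¬(Q ⊕ P) = T, so the formula = T.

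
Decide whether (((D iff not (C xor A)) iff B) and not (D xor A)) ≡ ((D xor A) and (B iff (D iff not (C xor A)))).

not equivalent

A  B  C  D  |  φ  ψ
0  0  0  0  |  1  0
0  0  0  1  |  0  0
0  0  1  0  |  0  0
0  0  1  1  |  0  1
0  1  0  0  |  0  0
0  1  0  1  |  0  1
0  1  1  0  |  1  0
0  1  1  1  |  0  0
1  0  0  0  |  0  0
1  0  0  1  |  1  0
1  0  1  0  |  0  1
1  0  1  1  |  0  0
1  1  0  0  |  0  1
1  1  0  1  |  0  0
1  1  1  0  |  0  0
1  1  1  1  |  1  0
The columns differ at A=0, B=0, C=0, D=0 (φ=1, ψ=0), so they are not equivalent.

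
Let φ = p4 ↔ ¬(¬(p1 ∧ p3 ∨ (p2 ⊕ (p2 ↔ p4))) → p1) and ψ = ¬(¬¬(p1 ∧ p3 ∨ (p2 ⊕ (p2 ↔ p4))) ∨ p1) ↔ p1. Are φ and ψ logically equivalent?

p1  p2  p3  p4  |  φ  ψ
T   T   T   T   |  F  F
T   T   T   F   |  T  F
T   T   F   T   |  F  F
T   T   F   F   |  T  F
T   F   T   T   |  F  F
T   F   T   F   |  T  F
T   F   F   T   |  F  F
T   F   F   F   |  T  F
F   T   T   T   |  T  F
F   T   T   F   |  T  T
F   T   F   T   |  T  F
F   T   F   F   |  T  T
F   F   T   T   |  T  F
F   F   T   F   |  T  T
F   F   F   T   |  T  F
F   F   F   F   |  T  T
The columns differ at p1=T, p2=T, p3=T, p4=F (φ=T, ψ=F), so they are not equivalent.

not equivalent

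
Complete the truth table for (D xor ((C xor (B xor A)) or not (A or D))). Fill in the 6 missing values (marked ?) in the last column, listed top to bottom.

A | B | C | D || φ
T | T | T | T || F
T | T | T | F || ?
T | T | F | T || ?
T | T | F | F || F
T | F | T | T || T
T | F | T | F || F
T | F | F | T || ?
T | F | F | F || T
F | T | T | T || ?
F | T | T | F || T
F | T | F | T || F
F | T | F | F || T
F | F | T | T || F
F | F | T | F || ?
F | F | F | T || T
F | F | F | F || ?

T, T, F, T, T, T

Row A=T, B=T, C=T, D=F: ((C xor (B xor A)) or not (A or D)) = T, so the formula = T.
Row A=T, B=T, C=F, D=T: ((C xor (B xor A)) or not (A or D)) = F, so the formula = T.
Row A=T, B=F, C=F, D=T: ((C xor (B xor A)) or not (A or D)) = T, so the formula = F.
Row A=F, B=T, C=T, D=T: ((C xor (B xor A)) or not (A or D)) = F, so the formula = T.
Row A=F, B=F, C=T, D=F: ((C xor (B xor A)) or not (A or D)) = T, so the formula = T.
Row A=F, B=F, C=F, D=F: ((C xor (B xor A)) or not (A or D)) = T, so the formula = T.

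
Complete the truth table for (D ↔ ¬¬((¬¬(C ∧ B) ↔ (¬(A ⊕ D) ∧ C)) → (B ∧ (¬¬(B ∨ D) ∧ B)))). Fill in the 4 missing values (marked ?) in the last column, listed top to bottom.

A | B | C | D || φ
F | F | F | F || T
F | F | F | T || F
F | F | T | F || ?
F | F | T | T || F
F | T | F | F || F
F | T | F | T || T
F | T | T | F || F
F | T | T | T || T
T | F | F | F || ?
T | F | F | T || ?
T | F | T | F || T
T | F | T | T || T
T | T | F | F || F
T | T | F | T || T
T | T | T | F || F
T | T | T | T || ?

Row A=F, B=F, C=T, D=F: ¬¬((¬¬(C ∧ B) ↔ (¬(A ⊕ D) ∧ C)) → (B ∧ (¬¬(B ∨ D) ∧ B))) = T, so the formula = F.
Row A=T, B=F, C=F, D=F: ¬¬((¬¬(C ∧ B) ↔ (¬(A ⊕ D) ∧ C)) → (B ∧ (¬¬(B ∨ D) ∧ B))) = F, so the formula = T.
Row A=T, B=F, C=F, D=T: ¬¬((¬¬(C ∧ B) ↔ (¬(A ⊕ D) ∧ C)) → (B ∧ (¬¬(B ∨ D) ∧ B))) = F, so the formula = F.
Row A=T, B=T, C=T, D=T: ¬¬((¬¬(C ∧ B) ↔ (¬(A ⊕ D) ∧ C)) → (B ∧ (¬¬(B ∨ D) ∧ B))) = T, so the formula = T.

F, T, F, T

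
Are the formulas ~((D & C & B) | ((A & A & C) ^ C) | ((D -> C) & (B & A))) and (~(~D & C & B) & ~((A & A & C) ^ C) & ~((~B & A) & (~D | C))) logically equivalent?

not equivalent

A  B  C  D  |  φ  ψ
T  T  T  T  |  F  T
T  T  T  F  |  F  F
T  T  F  T  |  T  T
T  T  F  F  |  F  T
T  F  T  T  |  T  F
T  F  T  F  |  T  F
T  F  F  T  |  T  T
T  F  F  F  |  T  F
F  T  T  T  |  F  F
F  T  T  F  |  F  F
F  T  F  T  |  T  T
F  T  F  F  |  T  T
F  F  T  T  |  F  F
F  F  T  F  |  F  F
F  F  F  T  |  T  T
F  F  F  F  |  T  T
The columns differ at A=T, B=T, C=T, D=T (φ=F, ψ=T), so they are not equivalent.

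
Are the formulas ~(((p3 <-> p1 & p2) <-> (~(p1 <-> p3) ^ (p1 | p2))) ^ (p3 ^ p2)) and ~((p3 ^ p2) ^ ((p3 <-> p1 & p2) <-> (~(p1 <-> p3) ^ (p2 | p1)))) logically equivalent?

equivalent

p1  p2  p3  |  φ  ψ
F   F   F   |  T  T
F   F   T   |  F  F
F   T   F   |  T  T
F   T   T   |  F  F
T   F   F   |  T  T
T   F   T   |  F  F
T   T   F   |  T  T
T   T   T   |  F  F
The columns for φ and ψ agree on every row, so they are logically equivalent.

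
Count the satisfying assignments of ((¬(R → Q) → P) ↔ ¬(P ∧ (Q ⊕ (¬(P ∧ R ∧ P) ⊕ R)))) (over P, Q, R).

5

P  Q  R  |  (R → Q)  ¬(R → Q)  (¬(R → Q) → P)  (P ∧ R ∧ P)  ¬(P ∧ R ∧ P)  (¬(P ∧ R ∧ P) ⊕ R)  (Q ⊕ (¬(P ∧ R ∧ P) ⊕ R))  φ
T  T  T  |     T        F            T              T            F                T                      F              T
T  T  F  |     T        F            T              F            T                T                      F              T
T  F  T  |     F        T            T              T            F                T                      T              F
T  F  F  |     T        F            T              F            T                T                      T              F
F  T  T  |     T        F            T              F            T                F                      T              T
F  T  F  |     T        F            T              F            T                T                      F              T
F  F  T  |     F        T            F              F            T                F                      F              F
F  F  F  |     T        F            T              F            T                T                      T              T
The formula is true on 5 of the 8 rows.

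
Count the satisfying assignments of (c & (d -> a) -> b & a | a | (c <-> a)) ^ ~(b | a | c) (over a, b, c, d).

12

a  b  c  d     (d -> a)  (c & (d -> a))  (b & a)  (c <-> a)  (a | (c <-> a))  ((b & a) | (a | (c <-> a)))  (b | a | c)  ~(b | a | c)  φ
1  1  1  1        1            1            1         1             1                      1                    1            0        1
1  1  1  0        1            1            1         1             1                      1                    1            0        1
1  1  0  1        1            0            1         0             1                      1                    1            0        1
1  1  0  0        1            0            1         0             1                      1                    1            0        1
1  0  1  1        1            1            0         1             1                      1                    1            0        1
1  0  1  0        1            1            0         1             1                      1                    1            0        1
1  0  0  1        1            0            0         0             1                      1                    1            0        1
1  0  0  0        1            0            0         0             1                      1                    1            0        1
0  1  1  1        0            0            0         0             0                      0                    1            0        1
0  1  1  0        1            1            0         0             0                      0                    1            0        0
0  1  0  1        0            0            0         1             1                      1                    1            0        1
0  1  0  0        1            0            0         1             1                      1                    1            0        1
0  0  1  1        0            0            0         0             0                      0                    1            0        1
0  0  1  0        1            1            0         0             0                      0                    1            0        0
0  0  0  1        0            0            0         1             1                      1                    0            1        0
0  0  0  0        1            0            0         1             1                      1                    0            1        0
The formula is true on 12 of the 16 rows.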